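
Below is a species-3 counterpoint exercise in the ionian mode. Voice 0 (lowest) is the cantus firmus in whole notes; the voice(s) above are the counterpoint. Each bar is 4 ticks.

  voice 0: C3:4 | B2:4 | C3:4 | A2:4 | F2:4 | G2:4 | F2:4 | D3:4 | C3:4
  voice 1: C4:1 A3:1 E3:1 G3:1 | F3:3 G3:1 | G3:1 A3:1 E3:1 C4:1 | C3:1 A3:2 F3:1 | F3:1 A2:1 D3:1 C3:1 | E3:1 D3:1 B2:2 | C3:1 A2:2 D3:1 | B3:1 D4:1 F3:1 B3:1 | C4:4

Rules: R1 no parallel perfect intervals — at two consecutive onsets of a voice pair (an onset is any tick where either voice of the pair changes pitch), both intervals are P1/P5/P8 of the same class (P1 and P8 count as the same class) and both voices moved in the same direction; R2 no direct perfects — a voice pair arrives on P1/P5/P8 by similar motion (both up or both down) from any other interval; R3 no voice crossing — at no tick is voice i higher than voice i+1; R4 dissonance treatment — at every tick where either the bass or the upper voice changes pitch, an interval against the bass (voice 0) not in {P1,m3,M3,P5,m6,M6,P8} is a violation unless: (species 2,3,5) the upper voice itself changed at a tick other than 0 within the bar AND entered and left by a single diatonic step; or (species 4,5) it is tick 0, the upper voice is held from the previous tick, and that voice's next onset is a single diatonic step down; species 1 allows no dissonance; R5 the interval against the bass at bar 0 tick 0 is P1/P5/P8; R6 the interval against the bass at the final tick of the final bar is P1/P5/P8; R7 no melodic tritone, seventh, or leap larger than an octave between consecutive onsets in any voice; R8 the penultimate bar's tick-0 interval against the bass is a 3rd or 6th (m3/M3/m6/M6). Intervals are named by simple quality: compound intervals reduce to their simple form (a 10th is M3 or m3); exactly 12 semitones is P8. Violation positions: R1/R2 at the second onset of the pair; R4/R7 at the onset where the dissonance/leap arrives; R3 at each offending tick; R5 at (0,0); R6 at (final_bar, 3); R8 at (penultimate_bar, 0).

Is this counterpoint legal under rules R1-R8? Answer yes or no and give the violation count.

bar 0: v0=C3 v1=C4 (P8)
bar 1: v0=B2 v1=F3 (TT)
bar 2: v0=C3 v1=G3 (P5)
bar 3: v0=A2 v1=C3 (m3)
bar 4: v0=F2 v1=F3 (P8)
bar 5: v0=G2 v1=E3 (M6)
bar 6: v0=F2 v1=C3 (P5)
bar 7: v0=D3 v1=B3 (M6)
bar 8: v0=C3 v1=C4 (P8)
  R4 @ bar1.0: B2/F3 TT untreated
  R7 @ bar7.3: F3->B3 leap 6st

No (2 violations)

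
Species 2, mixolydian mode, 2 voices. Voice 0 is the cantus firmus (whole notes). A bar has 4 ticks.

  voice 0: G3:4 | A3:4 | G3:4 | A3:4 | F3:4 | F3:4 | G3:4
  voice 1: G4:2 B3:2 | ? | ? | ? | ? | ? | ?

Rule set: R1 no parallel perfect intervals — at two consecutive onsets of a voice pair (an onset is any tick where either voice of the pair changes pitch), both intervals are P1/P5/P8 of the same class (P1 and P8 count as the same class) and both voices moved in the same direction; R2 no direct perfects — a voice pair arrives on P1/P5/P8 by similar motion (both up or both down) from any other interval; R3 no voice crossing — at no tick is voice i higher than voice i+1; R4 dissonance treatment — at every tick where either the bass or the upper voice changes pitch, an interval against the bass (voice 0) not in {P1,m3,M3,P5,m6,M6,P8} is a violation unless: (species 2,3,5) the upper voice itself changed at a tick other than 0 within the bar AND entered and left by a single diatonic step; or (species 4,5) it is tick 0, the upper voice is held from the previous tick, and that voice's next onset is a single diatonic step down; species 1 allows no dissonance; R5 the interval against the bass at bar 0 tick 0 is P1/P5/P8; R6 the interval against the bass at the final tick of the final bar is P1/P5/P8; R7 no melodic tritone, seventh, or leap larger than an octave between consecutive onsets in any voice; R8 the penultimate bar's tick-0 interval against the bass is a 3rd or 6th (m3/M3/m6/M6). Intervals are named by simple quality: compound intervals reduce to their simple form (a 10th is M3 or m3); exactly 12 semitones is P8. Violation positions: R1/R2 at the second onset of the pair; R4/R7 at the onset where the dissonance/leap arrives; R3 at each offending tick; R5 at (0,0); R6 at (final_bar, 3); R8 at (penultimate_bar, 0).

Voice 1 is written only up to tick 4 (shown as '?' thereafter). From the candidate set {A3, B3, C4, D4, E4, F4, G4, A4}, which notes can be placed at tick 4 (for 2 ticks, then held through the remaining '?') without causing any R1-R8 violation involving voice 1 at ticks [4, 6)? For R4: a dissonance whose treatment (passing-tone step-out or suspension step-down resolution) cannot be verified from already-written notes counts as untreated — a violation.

{A3, C4}

A3: legal
B3: violates R4
C4: legal
D4: violates R4
E4: violates R2
F4: violates R7
G4: violates R4
A4: violates R2,R7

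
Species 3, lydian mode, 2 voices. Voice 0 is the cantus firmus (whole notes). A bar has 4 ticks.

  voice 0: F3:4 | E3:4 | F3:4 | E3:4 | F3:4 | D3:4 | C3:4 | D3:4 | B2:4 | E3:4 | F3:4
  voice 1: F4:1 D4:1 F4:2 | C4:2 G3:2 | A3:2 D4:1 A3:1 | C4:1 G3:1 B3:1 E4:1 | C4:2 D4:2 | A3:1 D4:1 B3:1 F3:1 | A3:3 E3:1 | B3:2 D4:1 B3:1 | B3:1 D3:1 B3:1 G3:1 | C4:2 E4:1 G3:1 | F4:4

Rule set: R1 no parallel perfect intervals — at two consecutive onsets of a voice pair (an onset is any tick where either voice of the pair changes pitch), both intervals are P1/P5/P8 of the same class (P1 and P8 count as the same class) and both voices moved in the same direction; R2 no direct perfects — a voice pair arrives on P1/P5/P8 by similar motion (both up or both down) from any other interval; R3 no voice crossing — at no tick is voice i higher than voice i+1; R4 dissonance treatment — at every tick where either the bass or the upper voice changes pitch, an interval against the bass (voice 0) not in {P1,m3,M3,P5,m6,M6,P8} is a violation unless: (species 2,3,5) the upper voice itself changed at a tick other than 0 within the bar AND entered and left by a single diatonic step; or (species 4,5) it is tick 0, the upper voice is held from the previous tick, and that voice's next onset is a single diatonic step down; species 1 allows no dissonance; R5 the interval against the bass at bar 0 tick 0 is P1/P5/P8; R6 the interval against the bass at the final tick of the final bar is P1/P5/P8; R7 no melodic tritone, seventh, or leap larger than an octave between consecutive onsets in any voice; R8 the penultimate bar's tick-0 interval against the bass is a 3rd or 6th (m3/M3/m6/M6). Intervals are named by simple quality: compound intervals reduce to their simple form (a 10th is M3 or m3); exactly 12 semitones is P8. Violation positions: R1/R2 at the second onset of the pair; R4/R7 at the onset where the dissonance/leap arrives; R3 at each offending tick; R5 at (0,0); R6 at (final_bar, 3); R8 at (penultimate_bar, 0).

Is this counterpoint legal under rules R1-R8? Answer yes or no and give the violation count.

bar 0: v0=F3 v1=F4 (P8)
bar 1: v0=E3 v1=C4 (m6)
bar 2: v0=F3 v1=A3 (M3)
bar 3: v0=E3 v1=C4 (m6)
bar 4: v0=F3 v1=C4 (P5)
bar 5: v0=D3 v1=A3 (P5)
bar 6: v0=C3 v1=A3 (M6)
bar 7: v0=D3 v1=B3 (M6)
bar 8: v0=B2 v1=B3 (P8)
bar 9: v0=E3 v1=C4 (m6)
bar 10: v0=F3 v1=F4 (P8)
  R2 @ bar5.0: F3/D4 M6 -> D3/A3 P5 similar
  R7 @ bar5.3: B3->F3 leap 6st
  R2 @ bar10.0: E3/G3 m3 -> F3/F4 P8 similar
  R7 @ bar10.0: G3->F4 leap 10st

No (4 violations)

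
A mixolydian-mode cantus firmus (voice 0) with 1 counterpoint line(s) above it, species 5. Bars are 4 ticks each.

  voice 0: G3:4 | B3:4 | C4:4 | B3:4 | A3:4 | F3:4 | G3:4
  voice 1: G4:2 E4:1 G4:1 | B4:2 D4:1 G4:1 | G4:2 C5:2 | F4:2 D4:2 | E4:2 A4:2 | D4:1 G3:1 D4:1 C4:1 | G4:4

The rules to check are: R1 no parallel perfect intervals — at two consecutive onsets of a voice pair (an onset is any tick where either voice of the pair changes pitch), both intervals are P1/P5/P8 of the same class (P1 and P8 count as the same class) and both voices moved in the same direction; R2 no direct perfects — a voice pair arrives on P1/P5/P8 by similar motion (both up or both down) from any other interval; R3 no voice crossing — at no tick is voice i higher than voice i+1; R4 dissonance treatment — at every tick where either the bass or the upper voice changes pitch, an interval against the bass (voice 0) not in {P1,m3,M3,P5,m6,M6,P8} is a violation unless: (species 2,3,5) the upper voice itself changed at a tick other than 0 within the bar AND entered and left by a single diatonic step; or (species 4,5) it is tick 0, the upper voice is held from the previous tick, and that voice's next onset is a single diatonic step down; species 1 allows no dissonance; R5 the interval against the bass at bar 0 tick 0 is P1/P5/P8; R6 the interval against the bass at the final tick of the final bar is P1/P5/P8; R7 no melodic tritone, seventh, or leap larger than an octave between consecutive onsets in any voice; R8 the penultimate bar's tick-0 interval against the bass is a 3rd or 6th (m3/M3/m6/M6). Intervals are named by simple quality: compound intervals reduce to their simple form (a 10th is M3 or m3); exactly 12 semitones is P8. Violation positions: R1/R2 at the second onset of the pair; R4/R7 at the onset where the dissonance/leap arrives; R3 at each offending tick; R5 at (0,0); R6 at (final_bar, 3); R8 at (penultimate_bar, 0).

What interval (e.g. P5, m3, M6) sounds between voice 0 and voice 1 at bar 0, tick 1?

P8

voice 0=G3 voice 1=G4 -> P8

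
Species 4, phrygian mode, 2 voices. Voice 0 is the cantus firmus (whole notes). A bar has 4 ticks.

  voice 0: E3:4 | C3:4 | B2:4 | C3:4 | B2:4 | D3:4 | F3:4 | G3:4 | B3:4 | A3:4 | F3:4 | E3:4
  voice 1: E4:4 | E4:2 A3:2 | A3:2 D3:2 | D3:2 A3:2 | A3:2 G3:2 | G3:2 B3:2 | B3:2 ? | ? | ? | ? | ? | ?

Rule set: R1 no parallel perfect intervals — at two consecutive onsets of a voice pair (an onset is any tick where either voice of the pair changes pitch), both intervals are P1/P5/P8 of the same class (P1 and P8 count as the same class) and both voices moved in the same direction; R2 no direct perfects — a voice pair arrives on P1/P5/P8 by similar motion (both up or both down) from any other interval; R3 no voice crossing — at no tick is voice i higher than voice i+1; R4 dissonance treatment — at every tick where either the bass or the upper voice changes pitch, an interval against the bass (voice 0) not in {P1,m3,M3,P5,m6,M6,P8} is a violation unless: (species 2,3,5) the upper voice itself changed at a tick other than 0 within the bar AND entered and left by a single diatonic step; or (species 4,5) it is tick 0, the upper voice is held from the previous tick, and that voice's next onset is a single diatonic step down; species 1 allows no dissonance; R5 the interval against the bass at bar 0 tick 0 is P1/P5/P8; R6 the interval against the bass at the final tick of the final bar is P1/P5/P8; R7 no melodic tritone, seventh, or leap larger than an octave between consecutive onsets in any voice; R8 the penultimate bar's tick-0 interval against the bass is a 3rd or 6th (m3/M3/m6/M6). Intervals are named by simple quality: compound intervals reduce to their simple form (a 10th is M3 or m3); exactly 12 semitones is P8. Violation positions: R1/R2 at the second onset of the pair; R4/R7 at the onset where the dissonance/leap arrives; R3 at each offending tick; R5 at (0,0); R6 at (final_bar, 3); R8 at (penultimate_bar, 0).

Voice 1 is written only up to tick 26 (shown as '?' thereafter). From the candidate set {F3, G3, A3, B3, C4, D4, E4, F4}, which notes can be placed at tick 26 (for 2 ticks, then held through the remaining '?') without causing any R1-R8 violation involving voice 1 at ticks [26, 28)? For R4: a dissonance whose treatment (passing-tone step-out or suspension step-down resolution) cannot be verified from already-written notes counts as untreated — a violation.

{A3, B3, C4, D4}

F3: violates R7
G3: violates R4
A3: legal
B3: legal
C4: legal
D4: legal
E4: violates R4
F4: violates R7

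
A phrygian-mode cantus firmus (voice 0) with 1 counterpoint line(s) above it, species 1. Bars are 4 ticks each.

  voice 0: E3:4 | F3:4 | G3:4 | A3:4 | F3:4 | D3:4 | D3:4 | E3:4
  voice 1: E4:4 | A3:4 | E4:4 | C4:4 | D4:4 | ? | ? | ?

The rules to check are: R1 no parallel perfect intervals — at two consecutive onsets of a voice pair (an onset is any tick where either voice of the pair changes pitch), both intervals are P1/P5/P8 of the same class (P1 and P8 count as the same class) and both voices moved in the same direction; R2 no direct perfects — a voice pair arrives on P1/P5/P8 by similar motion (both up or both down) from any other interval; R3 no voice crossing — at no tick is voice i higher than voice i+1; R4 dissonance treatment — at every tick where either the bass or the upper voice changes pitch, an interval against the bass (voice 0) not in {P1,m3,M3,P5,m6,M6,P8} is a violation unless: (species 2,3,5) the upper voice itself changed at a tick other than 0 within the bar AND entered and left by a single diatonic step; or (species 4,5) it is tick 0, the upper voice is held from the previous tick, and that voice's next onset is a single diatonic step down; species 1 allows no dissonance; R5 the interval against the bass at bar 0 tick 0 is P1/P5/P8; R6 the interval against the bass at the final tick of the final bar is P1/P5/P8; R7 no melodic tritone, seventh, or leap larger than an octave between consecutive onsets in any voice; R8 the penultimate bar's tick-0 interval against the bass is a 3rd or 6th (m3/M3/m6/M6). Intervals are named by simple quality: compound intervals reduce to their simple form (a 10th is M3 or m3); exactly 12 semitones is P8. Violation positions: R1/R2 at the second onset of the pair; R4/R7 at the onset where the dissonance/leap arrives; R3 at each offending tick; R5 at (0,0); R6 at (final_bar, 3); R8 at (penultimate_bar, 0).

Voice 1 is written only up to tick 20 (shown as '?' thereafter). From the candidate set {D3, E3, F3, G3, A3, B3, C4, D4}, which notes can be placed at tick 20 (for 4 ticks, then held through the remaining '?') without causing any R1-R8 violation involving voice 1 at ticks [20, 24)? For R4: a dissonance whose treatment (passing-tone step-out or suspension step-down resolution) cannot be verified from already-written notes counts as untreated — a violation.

{B3, D4, F3}

D3: violates R2
E3: violates R4,R7
F3: legal
G3: violates R4
A3: violates R2
B3: legal
C4: violates R4
D4: legal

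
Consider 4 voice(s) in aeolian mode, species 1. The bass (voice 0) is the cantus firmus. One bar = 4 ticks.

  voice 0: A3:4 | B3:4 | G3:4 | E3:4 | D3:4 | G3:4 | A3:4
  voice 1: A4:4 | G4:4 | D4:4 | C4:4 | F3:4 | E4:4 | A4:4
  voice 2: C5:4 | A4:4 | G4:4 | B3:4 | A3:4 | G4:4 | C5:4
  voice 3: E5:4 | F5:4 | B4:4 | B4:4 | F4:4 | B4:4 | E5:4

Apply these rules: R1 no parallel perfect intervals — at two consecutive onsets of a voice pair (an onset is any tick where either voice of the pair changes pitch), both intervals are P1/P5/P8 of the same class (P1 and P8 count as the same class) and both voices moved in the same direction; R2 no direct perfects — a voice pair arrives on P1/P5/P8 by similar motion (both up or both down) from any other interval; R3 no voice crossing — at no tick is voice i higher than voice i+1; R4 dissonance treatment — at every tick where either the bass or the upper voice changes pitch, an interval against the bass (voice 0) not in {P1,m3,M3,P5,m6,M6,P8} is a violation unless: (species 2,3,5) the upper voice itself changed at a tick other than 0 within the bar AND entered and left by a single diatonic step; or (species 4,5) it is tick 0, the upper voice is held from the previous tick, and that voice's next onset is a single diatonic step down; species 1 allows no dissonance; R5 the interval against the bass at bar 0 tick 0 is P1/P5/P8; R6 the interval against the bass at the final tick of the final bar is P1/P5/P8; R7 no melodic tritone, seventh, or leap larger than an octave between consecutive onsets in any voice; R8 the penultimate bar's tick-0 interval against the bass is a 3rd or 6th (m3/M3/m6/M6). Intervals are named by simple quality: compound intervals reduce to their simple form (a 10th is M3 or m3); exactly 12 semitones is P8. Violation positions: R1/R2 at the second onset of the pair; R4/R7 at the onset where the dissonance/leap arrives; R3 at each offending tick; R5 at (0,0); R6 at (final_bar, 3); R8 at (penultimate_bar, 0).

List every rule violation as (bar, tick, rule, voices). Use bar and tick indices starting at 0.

bar 0: v0=A3 v1=A4 v2=C5 v3=E5 downbeat P5
bar 1: v0=B3 v1=G4 v2=A4 v3=F5 downbeat TT
bar 2: v0=G3 v1=D4 v2=G4 v3=B4 downbeat M3
bar 3: v0=E3 v1=C4 v2=B3 v3=B4 downbeat P5
bar 4: v0=D3 v1=F3 v2=A3 v3=F4 downbeat m3
bar 5: v0=G3 v1=E4 v2=G4 v3=B4 downbeat M3
bar 6: v0=A3 v1=A4 v2=C5 v3=E5 downbeat P5
  -> R5 @ bar 0 tick 0 v(0, 2): opens on m3
  -> R4 @ bar 1 tick 0 v(0, 2): B3/A4 m7 untreated
  -> R4 @ bar 1 tick 0 v(0, 3): B3/F5 TT untreated
  -> R2 @ bar 2 tick 0 v(0, 1): B3/G4 m6 -> G3/D4 P5 similar
  -> R2 @ bar 2 tick 0 v(0, 2): B3/A4 m7 -> G3/G4 P8 similar
  -> R7 @ bar 2 tick 0 v(3,): F5->B4 leap 6st
  -> R2 @ bar 3 tick 0 v(0, 2): G3/G4 P8 -> E3/B3 P5 similar
  -> R3 @ bar 3 tick 0 v(1, 2): C4 above B3
  -> R3 @ bar 3 tick 1 v(1, 2): C4 above B3
  -> R3 @ bar 3 tick 2 v(1, 2): C4 above B3
  -> R3 @ bar 3 tick 3 v(1, 2): C4 above B3
  -> R1 @ bar 4 tick 0 v(0, 2): E3/B3 P5 -> D3/A3 P5 similar
  -> R2 @ bar 4 tick 0 v(1, 3): C4/B4 M7 -> F3/F4 P8 similar
  -> R7 @ bar 4 tick 0 v(3,): B4->F4 leap 6st
  -> R2 @ bar 5 tick 0 v(0, 2): D3/A3 P5 -> G3/G4 P8 similar
  -> R2 @ bar 5 tick 0 v(1, 3): F3/F4 P8 -> E4/B4 P5 similar
  -> R7 @ bar 5 tick 0 v(1,): F3->E4 leap 11st
  -> R7 @ bar 5 tick 0 v(2,): A3->G4 leap 10st
  -> R7 @ bar 5 tick 0 v(3,): F4->B4 leap 6st
  -> R8 @ bar 5 tick 0 v(0, 2): penult P8 not 3rd/6th
  -> R1 @ bar 6 tick 0 v(1, 3): E4/B4 P5 -> A4/E5 P5 similar
  -> R2 @ bar 6 tick 0 v(0, 1): G3/E4 M6 -> A3/A4 P8 similar
  -> R2 @ bar 6 tick 0 v(0, 3): G3/B4 M3 -> A3/E5 P5 similar
  -> R6 @ bar 6 tick 3 v(0, 2): closes on m3

(0, 0, R5, (0, 2))
(1, 0, R4, (0, 2))
(1, 0, R4, (0, 3))
(2, 0, R2, (0, 1))
(2, 0, R2, (0, 2))
(2, 0, R7, (3,))
(3, 0, R2, (0, 2))
(3, 0, R3, (1, 2))
(3, 1, R3, (1, 2))
(3, 2, R3, (1, 2))
(3, 3, R3, (1, 2))
(4, 0, R1, (0, 2))
(4, 0, R2, (1, 3))
(4, 0, R7, (3,))
(5, 0, R2, (0, 2))
(5, 0, R2, (1, 3))
(5, 0, R7, (1,))
(5, 0, R7, (2,))
(5, 0, R7, (3,))
(5, 0, R8, (0, 2))
(6, 0, R1, (1, 3))
(6, 0, R2, (0, 1))
(6, 0, R2, (0, 3))
(6, 3, R6, (0, 2))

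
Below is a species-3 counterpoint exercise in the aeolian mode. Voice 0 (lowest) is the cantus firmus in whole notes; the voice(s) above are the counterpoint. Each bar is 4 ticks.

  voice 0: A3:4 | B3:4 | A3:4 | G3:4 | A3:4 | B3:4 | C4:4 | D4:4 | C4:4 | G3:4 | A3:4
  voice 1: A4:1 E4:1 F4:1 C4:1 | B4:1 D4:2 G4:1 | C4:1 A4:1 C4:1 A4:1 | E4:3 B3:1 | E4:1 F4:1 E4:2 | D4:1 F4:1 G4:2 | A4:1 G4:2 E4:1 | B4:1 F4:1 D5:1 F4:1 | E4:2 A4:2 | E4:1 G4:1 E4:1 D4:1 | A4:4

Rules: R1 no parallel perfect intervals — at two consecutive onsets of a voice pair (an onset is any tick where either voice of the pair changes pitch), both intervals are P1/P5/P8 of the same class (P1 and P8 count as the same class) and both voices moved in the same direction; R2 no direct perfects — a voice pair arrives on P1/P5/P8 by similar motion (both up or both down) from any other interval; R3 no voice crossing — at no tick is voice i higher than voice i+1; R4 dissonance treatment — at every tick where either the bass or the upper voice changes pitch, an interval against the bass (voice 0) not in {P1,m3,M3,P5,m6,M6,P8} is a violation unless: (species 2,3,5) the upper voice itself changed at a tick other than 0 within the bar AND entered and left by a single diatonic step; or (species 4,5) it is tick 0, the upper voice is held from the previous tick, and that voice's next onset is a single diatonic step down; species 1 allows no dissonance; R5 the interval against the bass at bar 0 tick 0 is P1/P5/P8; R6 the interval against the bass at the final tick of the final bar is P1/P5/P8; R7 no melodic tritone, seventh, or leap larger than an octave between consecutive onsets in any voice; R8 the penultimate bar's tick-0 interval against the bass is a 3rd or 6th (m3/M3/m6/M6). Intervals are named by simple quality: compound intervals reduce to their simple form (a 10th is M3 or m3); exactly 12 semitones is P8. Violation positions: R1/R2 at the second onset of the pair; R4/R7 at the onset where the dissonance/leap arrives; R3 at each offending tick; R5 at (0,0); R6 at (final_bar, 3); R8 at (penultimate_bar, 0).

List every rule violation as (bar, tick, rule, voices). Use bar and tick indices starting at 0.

bar 0: v0=A3 v1=A4 downbeat P8
bar 1: v0=B3 v1=B4 downbeat P8
bar 2: v0=A3 v1=C4 downbeat m3
bar 3: v0=G3 v1=E4 downbeat M6
bar 4: v0=A3 v1=E4 downbeat P5
bar 5: v0=B3 v1=D4 downbeat m3
bar 6: v0=C4 v1=A4 downbeat M6
bar 7: v0=D4 v1=B4 downbeat M6
bar 8: v0=C4 v1=E4 downbeat M3
bar 9: v0=G3 v1=E4 downbeat M6
bar 10: v0=A3 v1=A4 downbeat P8
  -> R2 @ bar 1 tick 0 v(0, 1): A3/C4 m3 -> B3/B4 P8 similar
  -> R7 @ bar 1 tick 0 v(1,): C4->B4 leap 11st
  -> R2 @ bar 4 tick 0 v(0, 1): G3/B3 M3 -> A3/E4 P5 similar
  -> R4 @ bar 5 tick 1 v(0, 1): B3/F4 TT untreated
  -> R7 @ bar 7 tick 1 v(1,): B4->F4 leap 6st
  -> R2 @ bar 10 tick 0 v(0, 1): G3/D4 P5 -> A3/A4 P8 similar

(1, 0, R2, (0, 1))
(1, 0, R7, (1,))
(4, 0, R2, (0, 1))
(5, 1, R4, (0, 1))
(7, 1, R7, (1,))
(10, 0, R2, (0, 1))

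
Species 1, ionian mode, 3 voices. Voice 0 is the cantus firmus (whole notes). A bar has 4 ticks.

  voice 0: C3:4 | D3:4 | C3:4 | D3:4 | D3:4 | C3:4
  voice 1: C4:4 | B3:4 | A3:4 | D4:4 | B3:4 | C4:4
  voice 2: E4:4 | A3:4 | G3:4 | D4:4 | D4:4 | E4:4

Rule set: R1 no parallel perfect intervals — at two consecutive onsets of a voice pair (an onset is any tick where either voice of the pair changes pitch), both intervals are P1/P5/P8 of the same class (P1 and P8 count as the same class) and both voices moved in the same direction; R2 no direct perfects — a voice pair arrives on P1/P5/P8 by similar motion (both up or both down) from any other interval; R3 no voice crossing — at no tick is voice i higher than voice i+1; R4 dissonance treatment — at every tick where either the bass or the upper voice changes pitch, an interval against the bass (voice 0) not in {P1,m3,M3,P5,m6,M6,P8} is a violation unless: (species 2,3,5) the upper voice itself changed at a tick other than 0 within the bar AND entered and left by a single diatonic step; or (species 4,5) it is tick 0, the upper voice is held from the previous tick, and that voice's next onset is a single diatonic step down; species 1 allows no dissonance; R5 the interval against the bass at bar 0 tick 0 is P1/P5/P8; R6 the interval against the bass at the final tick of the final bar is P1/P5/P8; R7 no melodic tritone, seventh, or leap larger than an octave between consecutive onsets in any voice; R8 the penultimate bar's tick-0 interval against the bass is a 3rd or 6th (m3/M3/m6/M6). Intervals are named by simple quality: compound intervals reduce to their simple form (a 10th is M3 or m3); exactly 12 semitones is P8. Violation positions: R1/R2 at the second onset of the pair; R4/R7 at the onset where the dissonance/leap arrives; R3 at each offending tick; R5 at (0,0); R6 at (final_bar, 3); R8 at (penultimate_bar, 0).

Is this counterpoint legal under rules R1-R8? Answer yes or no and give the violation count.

bar 0: v0=C3 v1=C4 v2=E4 (M3)
bar 1: v0=D3 v1=B3 v2=A3 (P5)
bar 2: v0=C3 v1=A3 v2=G3 (P5)
bar 3: v0=D3 v1=D4 v2=D4 (P8)
bar 4: v0=D3 v1=B3 v2=D4 (P8)
bar 5: v0=C3 v1=C4 v2=E4 (M3)
  R5 @ bar0.0: opens on M3
  R3 @ bar1.0: B3 above A3
  R3 @ bar1.1: B3 above A3
  R3 @ bar1.2: B3 above A3
  R3 @ bar1.3: B3 above A3
  R1 @ bar2.0: D3/A3 P5 -> C3/G3 P5 similar
  R3 @ bar2.0: A3 above G3
  R3 @ bar2.1: A3 above G3
  R3 @ bar2.2: A3 above G3
  R3 @ bar2.3: A3 above G3
  R2 @ bar3.0: C3/A3 M6 -> D3/D4 P8 similar
  R2 @ bar3.0: C3/G3 P5 -> D3/D4 P8 similar
  R2 @ bar3.0: A3/G3 M2 -> D4/D4 P1 similar
  R8 @ bar4.0: penult P8 not 3rd/6th
  R6 @ bar5.3: closes on M3

No (15 violations)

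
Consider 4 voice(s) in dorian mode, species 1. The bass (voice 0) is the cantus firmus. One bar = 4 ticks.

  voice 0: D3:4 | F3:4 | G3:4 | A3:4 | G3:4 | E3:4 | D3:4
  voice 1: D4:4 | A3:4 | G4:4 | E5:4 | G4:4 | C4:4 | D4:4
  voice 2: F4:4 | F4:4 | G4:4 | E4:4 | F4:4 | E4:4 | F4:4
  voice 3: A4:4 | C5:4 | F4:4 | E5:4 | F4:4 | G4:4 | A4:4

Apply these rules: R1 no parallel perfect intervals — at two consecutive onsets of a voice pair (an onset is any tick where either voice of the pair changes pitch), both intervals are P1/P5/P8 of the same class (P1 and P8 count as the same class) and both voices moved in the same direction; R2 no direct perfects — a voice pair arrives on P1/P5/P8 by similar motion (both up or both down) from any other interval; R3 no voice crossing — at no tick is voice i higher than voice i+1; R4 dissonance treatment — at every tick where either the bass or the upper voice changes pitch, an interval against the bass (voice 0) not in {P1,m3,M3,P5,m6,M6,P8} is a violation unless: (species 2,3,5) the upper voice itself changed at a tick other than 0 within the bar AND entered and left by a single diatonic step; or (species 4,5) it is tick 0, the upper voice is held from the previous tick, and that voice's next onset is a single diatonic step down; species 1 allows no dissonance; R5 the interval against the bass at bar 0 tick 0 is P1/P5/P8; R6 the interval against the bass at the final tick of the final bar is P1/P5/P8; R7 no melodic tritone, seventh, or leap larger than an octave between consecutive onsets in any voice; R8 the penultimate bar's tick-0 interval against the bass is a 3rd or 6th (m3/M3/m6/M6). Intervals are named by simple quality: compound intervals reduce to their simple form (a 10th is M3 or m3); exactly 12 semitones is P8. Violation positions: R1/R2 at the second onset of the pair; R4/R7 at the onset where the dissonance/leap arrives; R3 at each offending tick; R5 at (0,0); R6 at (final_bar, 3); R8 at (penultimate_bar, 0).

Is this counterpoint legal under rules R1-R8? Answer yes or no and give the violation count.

No (31 violations)

bar 0: v0=D3 v1=D4 v2=F4 v3=A4 (P5)
bar 1: v0=F3 v1=A3 v2=F4 v3=C5 (P5)
bar 2: v0=G3 v1=G4 v2=G4 v3=F4 (m7)
bar 3: v0=A3 v1=E5 v2=E4 v3=E5 (P5)
bar 4: v0=G3 v1=G4 v2=F4 v3=F4 (m7)
bar 5: v0=E3 v1=C4 v2=E4 v3=G4 (m3)
bar 6: v0=D3 v1=D4 v2=F4 v3=A4 (P5)
  R5 @ bar0.0: opens on m3
  R1 @ bar1.0: D3/A4 P5 -> F3/C5 P5 similar
  R1 @ bar2.0: F3/F4 P8 -> G3/G4 P8 similar
  R2 @ bar2.0: F3/A3 M3 -> G3/G4 P8 similar
  R2 @ bar2.0: A3/F4 m6 -> G4/G4 P1 similar
  R3 @ bar2.0: G4 above F4
  R4 @ bar2.0: G3/F4 m7 untreated
  R7 @ bar2.0: A3->G4 leap 10st
  R3 @ bar2.1: G4 above F4
  R3 @ bar2.2: G4 above F4
  R3 @ bar2.3: G4 above F4
  R2 @ bar3.0: G3/G4 P8 -> A3/E5 P5 similar
  R2 @ bar3.0: G3/F4 m7 -> A3/E5 P5 similar
  R2 @ bar3.0: G4/F4 M2 -> E5/E5 P1 similar
  R3 @ bar3.0: E5 above E4
  R7 @ bar3.0: F4->E5 leap 11st
  R3 @ bar3.1: E5 above E4
  R3 @ bar3.2: E5 above E4
  R3 @ bar3.3: E5 above E4
  R2 @ bar4.0: A3/E5 P5 -> G3/G4 P8 similar
  R3 @ bar4.0: G4 above F4
  R4 @ bar4.0: G3/F4 m7 untreated
  R4 @ bar4.0: G3/F4 m7 untreated
  R7 @ bar4.0: E5->F4 leap 11st
  R3 @ bar4.1: G4 above F4
  R3 @ bar4.2: G4 above F4
  R3 @ bar4.3: G4 above F4
  R2 @ bar5.0: G3/F4 m7 -> E3/E4 P8 similar
  R8 @ bar5.0: penult P8 not 3rd/6th
  R1 @ bar6.0: C4/G4 P5 -> D4/A4 P5 similar
  R6 @ bar6.3: closes on m3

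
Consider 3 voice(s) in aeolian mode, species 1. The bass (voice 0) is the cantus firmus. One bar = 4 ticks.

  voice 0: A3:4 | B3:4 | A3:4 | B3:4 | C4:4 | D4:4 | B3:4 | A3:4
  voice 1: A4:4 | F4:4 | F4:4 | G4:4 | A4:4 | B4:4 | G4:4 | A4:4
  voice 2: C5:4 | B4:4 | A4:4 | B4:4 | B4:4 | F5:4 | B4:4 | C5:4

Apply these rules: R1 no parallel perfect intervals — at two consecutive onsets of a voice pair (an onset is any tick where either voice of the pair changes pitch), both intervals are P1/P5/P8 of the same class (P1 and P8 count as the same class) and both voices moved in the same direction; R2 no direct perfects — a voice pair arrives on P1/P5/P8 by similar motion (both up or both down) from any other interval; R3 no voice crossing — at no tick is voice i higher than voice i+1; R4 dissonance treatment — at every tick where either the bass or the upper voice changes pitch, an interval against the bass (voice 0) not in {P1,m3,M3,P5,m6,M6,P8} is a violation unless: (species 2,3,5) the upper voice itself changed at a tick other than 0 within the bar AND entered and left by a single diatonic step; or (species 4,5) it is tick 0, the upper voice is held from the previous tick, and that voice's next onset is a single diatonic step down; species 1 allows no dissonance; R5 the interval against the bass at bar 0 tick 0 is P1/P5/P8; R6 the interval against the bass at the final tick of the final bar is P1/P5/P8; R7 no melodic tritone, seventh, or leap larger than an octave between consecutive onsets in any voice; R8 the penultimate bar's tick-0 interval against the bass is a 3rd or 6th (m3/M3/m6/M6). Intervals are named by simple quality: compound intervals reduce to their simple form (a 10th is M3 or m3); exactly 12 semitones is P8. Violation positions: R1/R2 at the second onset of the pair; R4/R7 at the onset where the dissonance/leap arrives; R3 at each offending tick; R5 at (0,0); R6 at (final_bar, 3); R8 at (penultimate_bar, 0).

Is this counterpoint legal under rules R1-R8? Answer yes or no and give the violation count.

bar 0: v0=A3 v1=A4 v2=C5 (m3)
bar 1: v0=B3 v1=F4 v2=B4 (P8)
bar 2: v0=A3 v1=F4 v2=A4 (P8)
bar 3: v0=B3 v1=G4 v2=B4 (P8)
bar 4: v0=C4 v1=A4 v2=B4 (M7)
bar 5: v0=D4 v1=B4 v2=F5 (m3)
bar 6: v0=B3 v1=G4 v2=B4 (P8)
bar 7: v0=A3 v1=A4 v2=C5 (m3)
  R5 @ bar0.0: opens on m3
  R4 @ bar1.0: B3/F4 TT untreated
  R1 @ bar2.0: B3/B4 P8 -> A3/A4 P8 similar
  R1 @ bar3.0: A3/A4 P8 -> B3/B4 P8 similar
  R4 @ bar4.0: C4/B4 M7 untreated
  R7 @ bar5.0: B4->F5 leap 6st
  R2 @ bar6.0: D4/F5 m3 -> B3/B4 P8 similar
  R7 @ bar6.0: F5->B4 leap 6st
  R8 @ bar6.0: penult P8 not 3rd/6th
  R6 @ bar7.3: closes on m3

No (10 violations)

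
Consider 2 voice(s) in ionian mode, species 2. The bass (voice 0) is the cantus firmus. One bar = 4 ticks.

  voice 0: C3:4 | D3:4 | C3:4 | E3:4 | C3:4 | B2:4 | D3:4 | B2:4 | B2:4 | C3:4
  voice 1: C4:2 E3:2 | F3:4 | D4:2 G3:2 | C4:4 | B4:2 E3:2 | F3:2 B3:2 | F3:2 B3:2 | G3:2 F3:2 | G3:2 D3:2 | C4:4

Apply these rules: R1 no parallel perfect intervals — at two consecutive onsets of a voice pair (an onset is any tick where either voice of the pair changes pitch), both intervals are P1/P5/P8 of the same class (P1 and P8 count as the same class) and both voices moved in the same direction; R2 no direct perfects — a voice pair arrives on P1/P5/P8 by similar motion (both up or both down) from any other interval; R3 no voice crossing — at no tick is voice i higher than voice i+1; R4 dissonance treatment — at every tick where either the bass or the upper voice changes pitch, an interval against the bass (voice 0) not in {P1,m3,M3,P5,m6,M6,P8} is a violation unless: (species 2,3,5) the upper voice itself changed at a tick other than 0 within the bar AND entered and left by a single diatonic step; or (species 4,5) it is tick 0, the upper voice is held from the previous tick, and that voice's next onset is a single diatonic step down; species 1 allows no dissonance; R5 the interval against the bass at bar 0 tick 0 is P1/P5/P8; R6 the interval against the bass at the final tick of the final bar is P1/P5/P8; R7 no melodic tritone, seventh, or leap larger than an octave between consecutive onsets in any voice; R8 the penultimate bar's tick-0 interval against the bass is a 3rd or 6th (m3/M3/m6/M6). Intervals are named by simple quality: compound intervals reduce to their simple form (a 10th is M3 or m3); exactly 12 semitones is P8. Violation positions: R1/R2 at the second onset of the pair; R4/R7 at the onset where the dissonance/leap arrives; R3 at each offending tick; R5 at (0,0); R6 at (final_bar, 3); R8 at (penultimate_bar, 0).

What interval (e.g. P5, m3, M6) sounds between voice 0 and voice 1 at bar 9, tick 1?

voice 0=C3 voice 1=C4 -> P8

P8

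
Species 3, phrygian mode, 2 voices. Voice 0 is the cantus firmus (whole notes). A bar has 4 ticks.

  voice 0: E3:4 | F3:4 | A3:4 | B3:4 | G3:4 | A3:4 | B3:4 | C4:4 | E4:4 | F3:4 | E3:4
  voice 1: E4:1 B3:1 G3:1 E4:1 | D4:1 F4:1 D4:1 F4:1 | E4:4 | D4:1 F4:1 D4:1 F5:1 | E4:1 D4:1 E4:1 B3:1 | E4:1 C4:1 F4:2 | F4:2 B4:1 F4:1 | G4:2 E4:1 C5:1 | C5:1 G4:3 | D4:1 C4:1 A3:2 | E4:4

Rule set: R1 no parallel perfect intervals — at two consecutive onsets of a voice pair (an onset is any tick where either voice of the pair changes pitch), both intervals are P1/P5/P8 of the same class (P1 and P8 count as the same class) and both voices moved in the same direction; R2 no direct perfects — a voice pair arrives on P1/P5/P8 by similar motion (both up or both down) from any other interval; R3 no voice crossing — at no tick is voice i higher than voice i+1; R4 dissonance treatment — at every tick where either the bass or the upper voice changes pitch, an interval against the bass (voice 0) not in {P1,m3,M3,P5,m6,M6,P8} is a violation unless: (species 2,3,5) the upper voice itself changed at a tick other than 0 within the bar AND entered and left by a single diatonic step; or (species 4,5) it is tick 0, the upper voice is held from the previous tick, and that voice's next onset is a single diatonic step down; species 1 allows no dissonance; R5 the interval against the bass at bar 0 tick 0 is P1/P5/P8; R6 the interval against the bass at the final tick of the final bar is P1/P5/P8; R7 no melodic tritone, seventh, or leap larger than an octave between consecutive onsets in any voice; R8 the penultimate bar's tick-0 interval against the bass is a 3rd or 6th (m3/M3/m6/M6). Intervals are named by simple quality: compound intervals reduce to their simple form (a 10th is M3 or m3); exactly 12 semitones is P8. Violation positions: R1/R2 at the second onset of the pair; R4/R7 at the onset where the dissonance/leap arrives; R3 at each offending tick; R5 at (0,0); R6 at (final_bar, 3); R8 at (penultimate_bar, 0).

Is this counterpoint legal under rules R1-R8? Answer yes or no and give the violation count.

No (11 violations)

bar 0: v0=E3 v1=E4 (P8)
bar 1: v0=F3 v1=D4 (M6)
bar 2: v0=A3 v1=E4 (P5)
bar 3: v0=B3 v1=D4 (m3)
bar 4: v0=G3 v1=E4 (M6)
bar 5: v0=A3 v1=E4 (P5)
bar 6: v0=B3 v1=F4 (TT)
bar 7: v0=C4 v1=G4 (P5)
bar 8: v0=E4 v1=C5 (m6)
bar 9: v0=F3 v1=D4 (M6)
bar 10: v0=E3 v1=E4 (P8)
  R4 @ bar3.1: B3/F4 TT untreated
  R4 @ bar3.3: B3/F5 TT untreated
  R7 @ bar3.3: D4->F5 leap 15st
  R7 @ bar4.0: F5->E4 leap 13st
  R2 @ bar5.0: G3/B3 M3 -> A3/E4 P5 similar
  R4 @ bar6.0: B3/F4 TT untreated
  R7 @ bar6.2: F4->B4 leap 6st
  R4 @ bar6.3: B3/F4 TT untreated
  R7 @ bar6.3: B4->F4 leap 6st
  R2 @ bar7.0: B3/F4 TT -> C4/G4 P5 similar
  R7 @ bar9.0: E4->F3 leap 11st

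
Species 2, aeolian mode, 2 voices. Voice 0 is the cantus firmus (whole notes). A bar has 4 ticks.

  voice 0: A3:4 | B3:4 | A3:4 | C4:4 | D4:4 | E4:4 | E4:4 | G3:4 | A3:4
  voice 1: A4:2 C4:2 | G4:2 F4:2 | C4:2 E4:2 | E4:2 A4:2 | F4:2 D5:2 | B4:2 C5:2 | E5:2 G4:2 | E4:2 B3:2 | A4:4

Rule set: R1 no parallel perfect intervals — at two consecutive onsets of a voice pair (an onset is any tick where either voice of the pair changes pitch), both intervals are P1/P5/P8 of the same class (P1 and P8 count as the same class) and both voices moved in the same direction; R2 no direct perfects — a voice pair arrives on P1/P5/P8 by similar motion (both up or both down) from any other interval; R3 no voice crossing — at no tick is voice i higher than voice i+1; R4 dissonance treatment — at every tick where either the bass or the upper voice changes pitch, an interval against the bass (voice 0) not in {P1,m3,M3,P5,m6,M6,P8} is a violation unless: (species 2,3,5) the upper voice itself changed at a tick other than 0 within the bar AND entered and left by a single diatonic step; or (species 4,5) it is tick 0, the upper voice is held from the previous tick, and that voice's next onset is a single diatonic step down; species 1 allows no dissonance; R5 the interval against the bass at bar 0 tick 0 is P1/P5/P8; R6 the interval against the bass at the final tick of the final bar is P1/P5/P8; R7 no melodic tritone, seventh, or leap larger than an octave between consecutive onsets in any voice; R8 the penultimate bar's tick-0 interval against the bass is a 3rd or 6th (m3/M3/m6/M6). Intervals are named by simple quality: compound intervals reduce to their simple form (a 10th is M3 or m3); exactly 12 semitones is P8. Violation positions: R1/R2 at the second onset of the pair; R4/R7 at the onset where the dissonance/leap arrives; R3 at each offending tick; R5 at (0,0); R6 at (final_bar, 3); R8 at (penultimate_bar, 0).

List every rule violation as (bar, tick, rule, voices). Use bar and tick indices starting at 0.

bar 0: v0=A3 v1=A4 downbeat P8
bar 1: v0=B3 v1=G4 downbeat m6
bar 2: v0=A3 v1=C4 downbeat m3
bar 3: v0=C4 v1=E4 downbeat M3
bar 4: v0=D4 v1=F4 downbeat m3
bar 5: v0=E4 v1=B4 downbeat P5
bar 6: v0=E4 v1=E5 downbeat P8
bar 7: v0=G3 v1=E4 downbeat M6
bar 8: v0=A3 v1=A4 downbeat P8
  -> R4 @ bar 1 tick 2 v(0, 1): B3/F4 TT untreated
  -> R2 @ bar 8 tick 0 v(0, 1): G3/B3 M3 -> A3/A4 P8 similar
  -> R7 @ bar 8 tick 0 v(1,): B3->A4 leap 10st

(1, 2, R4, (0, 1))
(8, 0, R2, (0, 1))
(8, 0, R7, (1,))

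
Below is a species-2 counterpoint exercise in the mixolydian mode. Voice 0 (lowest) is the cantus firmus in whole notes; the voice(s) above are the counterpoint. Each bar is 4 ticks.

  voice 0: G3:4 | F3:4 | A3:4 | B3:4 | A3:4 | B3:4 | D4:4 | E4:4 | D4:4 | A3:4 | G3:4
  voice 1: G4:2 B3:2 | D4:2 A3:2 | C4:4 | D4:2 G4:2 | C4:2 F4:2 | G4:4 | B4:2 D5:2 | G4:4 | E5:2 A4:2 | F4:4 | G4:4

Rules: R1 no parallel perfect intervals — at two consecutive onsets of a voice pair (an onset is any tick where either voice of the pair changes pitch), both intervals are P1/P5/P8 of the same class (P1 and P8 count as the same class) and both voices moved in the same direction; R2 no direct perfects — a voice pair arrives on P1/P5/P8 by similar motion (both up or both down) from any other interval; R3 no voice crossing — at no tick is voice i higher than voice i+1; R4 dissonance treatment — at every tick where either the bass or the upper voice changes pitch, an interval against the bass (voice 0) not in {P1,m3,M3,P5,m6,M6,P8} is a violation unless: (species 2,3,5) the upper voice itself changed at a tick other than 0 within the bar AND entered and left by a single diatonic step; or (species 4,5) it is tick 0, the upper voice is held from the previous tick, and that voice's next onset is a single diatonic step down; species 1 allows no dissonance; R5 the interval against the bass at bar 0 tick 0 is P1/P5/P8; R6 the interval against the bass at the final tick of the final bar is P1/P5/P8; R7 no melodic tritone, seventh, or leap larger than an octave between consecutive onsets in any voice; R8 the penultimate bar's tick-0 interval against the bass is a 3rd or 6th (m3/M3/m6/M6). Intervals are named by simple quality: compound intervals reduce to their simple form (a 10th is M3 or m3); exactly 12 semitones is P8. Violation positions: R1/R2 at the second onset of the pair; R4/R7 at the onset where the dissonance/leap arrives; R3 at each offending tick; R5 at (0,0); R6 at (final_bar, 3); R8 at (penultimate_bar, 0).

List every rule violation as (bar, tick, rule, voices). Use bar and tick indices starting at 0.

bar 0: v0=G3 v1=G4 downbeat P8
bar 1: v0=F3 v1=D4 downbeat M6
bar 2: v0=A3 v1=C4 downbeat m3
bar 3: v0=B3 v1=D4 downbeat m3
bar 4: v0=A3 v1=C4 downbeat m3
bar 5: v0=B3 v1=G4 downbeat m6
bar 6: v0=D4 v1=B4 downbeat M6
bar 7: v0=E4 v1=G4 downbeat m3
bar 8: v0=D4 v1=E5 downbeat M2
bar 9: v0=A3 v1=F4 downbeat m6
bar 10: v0=G3 v1=G4 downbeat P8
  -> R4 @ bar 8 tick 0 v(0, 1): D4/E5 M2 untreated

(8, 0, R4, (0, 1))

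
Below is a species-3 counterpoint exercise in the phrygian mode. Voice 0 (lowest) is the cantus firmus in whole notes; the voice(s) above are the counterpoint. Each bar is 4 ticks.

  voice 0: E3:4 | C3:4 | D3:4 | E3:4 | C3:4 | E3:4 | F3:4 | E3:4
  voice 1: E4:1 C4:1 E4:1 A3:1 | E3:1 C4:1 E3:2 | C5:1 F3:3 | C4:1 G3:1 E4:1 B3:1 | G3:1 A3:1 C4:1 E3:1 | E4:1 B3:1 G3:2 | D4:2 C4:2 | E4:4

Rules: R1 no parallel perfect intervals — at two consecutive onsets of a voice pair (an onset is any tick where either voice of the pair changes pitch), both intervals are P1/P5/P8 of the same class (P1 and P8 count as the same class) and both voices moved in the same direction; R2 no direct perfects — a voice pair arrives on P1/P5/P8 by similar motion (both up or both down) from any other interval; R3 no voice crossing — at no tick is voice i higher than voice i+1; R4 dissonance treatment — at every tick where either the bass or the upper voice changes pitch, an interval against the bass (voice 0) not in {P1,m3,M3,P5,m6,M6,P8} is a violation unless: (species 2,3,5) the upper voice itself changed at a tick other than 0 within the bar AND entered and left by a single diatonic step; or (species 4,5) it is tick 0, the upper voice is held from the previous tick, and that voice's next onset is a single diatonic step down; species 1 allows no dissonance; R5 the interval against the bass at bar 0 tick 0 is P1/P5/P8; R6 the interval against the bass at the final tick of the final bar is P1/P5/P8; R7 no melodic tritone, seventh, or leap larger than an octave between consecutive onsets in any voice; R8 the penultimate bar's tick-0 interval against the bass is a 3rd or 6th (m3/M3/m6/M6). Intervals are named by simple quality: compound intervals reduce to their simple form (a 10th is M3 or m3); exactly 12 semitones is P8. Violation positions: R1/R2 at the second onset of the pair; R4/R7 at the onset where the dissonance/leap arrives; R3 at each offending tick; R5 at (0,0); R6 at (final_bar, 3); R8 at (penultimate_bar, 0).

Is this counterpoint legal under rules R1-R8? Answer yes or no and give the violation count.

No (6 violations)

bar 0: v0=E3 v1=E4 (P8)
bar 1: v0=C3 v1=E3 (M3)
bar 2: v0=D3 v1=C5 (m7)
bar 3: v0=E3 v1=C4 (m6)
bar 4: v0=C3 v1=G3 (P5)
bar 5: v0=E3 v1=E4 (P8)
bar 6: v0=F3 v1=D4 (M6)
bar 7: v0=E3 v1=E4 (P8)
  R4 @ bar0.3: E3/A3 P4 untreated
  R4 @ bar2.0: D3/C5 m7 untreated
  R7 @ bar2.0: E3->C5 leap 20st
  R7 @ bar2.1: C5->F3 leap 19st
  R1 @ bar4.0: E3/B3 P5 -> C3/G3 P5 similar
  R2 @ bar5.0: C3/E3 M3 -> E3/E4 P8 similar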